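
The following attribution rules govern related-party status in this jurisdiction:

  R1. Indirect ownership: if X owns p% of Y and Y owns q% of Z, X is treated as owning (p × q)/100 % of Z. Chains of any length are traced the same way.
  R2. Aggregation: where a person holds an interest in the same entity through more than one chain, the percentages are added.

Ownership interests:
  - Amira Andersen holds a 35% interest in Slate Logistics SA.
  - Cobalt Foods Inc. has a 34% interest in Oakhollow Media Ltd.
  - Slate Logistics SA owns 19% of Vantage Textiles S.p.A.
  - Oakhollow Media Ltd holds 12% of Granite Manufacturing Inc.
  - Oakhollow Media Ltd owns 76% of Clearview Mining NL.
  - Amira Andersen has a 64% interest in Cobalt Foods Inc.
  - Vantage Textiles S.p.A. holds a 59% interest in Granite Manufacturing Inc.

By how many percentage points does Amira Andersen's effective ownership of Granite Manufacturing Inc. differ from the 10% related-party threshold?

3.4653

Chain via Cobalt Foods Inc. → Oakhollow Media Ltd (R1): 64% × 34% × 12% = 2.6112% of Granite Manufacturing Inc.
Chain via Slate Logistics SA → Vantage Textiles S.p.A. (R1): 35% × 19% × 59% = 3.9235% of Granite Manufacturing Inc.
Aggregating (R2): 2.6112% + 3.9235% = 6.5347%.
6.5347% falls short of the 10% threshold by 3.4653 percentage points.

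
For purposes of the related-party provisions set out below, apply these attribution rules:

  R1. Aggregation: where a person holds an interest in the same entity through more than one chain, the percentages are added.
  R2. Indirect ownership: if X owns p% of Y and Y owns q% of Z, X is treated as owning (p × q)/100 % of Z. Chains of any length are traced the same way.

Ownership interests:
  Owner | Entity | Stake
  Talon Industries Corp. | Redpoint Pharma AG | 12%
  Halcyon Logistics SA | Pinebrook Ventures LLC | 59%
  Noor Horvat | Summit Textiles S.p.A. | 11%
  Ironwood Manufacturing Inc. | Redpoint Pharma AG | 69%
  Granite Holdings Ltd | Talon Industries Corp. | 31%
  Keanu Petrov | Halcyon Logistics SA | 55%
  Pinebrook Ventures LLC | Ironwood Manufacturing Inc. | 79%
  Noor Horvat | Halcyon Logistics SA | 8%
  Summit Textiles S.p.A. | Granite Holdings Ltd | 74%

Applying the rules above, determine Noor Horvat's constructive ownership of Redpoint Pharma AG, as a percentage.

2.87568%

Chain via Halcyon Logistics SA → Pinebrook Ventures LLC → Ironwood Manufacturing Inc. (R2): 8% × 59% × 79% × 69% = 2.572872% of Redpoint Pharma AG.
Chain via Summit Textiles S.p.A. → Granite Holdings Ltd → Talon Industries Corp. (R2): 11% × 74% × 31% × 12% = 0.302808% of Redpoint Pharma AG.
Aggregating (R1): 2.572872% + 0.302808% = 2.87568%.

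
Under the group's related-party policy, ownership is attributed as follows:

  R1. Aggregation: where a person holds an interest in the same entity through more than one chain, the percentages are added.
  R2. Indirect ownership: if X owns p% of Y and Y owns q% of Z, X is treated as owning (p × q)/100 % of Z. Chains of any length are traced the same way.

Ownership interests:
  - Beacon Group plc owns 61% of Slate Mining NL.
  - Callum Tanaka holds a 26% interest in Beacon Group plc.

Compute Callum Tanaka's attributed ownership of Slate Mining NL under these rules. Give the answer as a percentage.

Chain via Beacon Group plc (R2): 26% × 61% = 15.86% of Slate Mining NL.

15.86%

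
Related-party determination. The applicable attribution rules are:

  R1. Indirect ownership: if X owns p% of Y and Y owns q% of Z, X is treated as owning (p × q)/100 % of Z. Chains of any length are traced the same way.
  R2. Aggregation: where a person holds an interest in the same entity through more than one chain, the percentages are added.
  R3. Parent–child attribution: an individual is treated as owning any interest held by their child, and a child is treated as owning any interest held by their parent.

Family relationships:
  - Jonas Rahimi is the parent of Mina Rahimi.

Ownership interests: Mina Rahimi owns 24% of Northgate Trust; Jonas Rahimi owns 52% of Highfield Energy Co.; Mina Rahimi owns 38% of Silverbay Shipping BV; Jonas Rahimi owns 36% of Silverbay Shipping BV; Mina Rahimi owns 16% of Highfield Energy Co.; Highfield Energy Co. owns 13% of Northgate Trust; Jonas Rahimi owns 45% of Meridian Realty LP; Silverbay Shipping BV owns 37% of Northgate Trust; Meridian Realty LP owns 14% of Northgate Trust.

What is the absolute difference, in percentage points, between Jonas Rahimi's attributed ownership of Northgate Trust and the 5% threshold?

61.52

By parent–child attribution (R3), Jonas Rahimi is treated as also owning Mina Rahimi's interest in Highfield Energy Co, giving 52% + 16% = 68%.
By parent–child attribution (R3), Jonas Rahimi is treated as also owning Mina Rahimi's interest in Silverbay Shipping BV, giving 36% + 38% = 74%.
By parent–child attribution (R3), Jonas Rahimi is treated as owning Mina Rahimi's 24% interest in Northgate Trust.
Chain via Highfield Energy Co. (R1): 68% × 13% = 8.84% of Northgate Trust.
Chain via Meridian Realty LP (R1): 45% × 14% = 6.3% of Northgate Trust.
Chain via Silverbay Shipping BV (R1): 74% × 37% = 27.38% of Northgate Trust.
Direct interest in Northgate Trust: 24%.
Aggregating (R2): 8.84% + 6.3% + 27.38% + 24% = 66.52%.
66.52% exceeds the 5% threshold by 61.52 percentage points.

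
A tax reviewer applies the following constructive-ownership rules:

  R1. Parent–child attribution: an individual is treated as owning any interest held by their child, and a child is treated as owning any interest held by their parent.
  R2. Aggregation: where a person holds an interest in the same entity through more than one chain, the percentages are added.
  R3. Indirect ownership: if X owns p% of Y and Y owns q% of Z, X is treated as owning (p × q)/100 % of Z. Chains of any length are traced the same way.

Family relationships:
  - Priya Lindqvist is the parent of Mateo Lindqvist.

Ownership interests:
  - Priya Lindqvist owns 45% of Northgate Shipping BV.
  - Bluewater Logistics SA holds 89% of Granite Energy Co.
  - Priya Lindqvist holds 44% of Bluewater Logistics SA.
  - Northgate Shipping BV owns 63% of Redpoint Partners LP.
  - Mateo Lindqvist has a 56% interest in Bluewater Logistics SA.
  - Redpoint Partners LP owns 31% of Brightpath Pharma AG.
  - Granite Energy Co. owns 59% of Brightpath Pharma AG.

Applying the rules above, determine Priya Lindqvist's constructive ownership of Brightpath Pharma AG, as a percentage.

61.2985%

By parent–child attribution (R1), Priya Lindqvist is treated as also owning Mateo Lindqvist's interest in Bluewater Logistics SA, giving 44% + 56% = 100%.
Chain via Northgate Shipping BV → Redpoint Partners LP (R3): 45% × 63% × 31% = 8.7885% of Brightpath Pharma AG.
Chain via Bluewater Logistics SA → Granite Energy Co. (R3): 100% × 89% × 59% = 52.51% of Brightpath Pharma AG.
Aggregating (R2): 8.7885% + 52.51% = 61.2985%.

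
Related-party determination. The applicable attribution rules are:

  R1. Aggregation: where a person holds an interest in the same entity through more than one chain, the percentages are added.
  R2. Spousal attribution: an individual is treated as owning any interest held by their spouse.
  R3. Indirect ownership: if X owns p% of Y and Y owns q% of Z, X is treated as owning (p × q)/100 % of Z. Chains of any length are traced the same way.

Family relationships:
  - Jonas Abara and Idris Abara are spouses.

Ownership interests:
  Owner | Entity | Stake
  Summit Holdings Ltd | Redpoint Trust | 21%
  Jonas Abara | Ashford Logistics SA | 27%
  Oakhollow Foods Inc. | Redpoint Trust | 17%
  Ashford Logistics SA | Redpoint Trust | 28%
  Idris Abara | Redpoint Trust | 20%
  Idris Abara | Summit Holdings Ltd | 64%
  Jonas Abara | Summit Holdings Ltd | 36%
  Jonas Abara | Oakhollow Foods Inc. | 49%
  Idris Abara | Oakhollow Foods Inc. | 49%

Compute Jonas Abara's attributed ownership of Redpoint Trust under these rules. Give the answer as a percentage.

65.22%

By spousal attribution (R2), Jonas Abara is treated as also owning Idris Abara's interest in Summit Holdings Ltd, giving 36% + 64% = 100%.
By spousal attribution (R2), Jonas Abara is treated as also owning Idris Abara's interest in Oakhollow Foods Inc, giving 49% + 49% = 98%.
By spousal attribution (R2), Jonas Abara is treated as owning Idris Abara's 20% interest in Redpoint Trust.
Chain via Ashford Logistics SA (R3): 27% × 28% = 7.56% of Redpoint Trust.
Chain via Summit Holdings Ltd (R3): 100% × 21% = 21% of Redpoint Trust.
Chain via Oakhollow Foods Inc. (R3): 98% × 17% = 16.66% of Redpoint Trust.
Direct interest in Redpoint Trust: 20%.
Aggregating (R1): 7.56% + 21% + 16.66% + 20% = 65.22%.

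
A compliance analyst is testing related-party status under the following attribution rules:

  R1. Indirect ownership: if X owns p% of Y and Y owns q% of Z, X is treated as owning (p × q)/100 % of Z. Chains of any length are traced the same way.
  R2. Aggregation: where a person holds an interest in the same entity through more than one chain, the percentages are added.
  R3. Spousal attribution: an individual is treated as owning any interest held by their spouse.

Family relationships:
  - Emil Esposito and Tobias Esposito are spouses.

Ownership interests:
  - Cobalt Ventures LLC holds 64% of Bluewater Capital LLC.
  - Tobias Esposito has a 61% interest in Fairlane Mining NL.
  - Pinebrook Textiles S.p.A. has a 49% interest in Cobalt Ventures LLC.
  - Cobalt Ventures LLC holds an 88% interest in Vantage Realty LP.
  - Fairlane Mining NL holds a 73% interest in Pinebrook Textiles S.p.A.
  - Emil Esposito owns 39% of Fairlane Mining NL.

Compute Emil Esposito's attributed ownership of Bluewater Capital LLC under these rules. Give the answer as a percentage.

22.8928%

By spousal attribution (R3), Emil Esposito is treated as also owning Tobias Esposito's interest in Fairlane Mining NL, giving 39% + 61% = 100%.
Chain via Fairlane Mining NL → Pinebrook Textiles S.p.A. → Cobalt Ventures LLC (R1): 100% × 73% × 49% × 64% = 22.8928% of Bluewater Capital LLC.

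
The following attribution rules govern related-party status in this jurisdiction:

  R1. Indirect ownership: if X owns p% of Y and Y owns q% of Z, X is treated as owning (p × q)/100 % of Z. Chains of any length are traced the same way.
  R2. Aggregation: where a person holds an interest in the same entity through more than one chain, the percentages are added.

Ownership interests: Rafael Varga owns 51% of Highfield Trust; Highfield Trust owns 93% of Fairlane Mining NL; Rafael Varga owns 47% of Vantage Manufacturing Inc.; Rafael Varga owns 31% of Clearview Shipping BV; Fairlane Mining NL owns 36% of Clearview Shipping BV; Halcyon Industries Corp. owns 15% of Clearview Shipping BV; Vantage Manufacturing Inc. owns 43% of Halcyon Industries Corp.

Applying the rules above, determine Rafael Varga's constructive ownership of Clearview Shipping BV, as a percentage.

Chain via Vantage Manufacturing Inc. → Halcyon Industries Corp. (R1): 47% × 43% × 15% = 3.0315% of Clearview Shipping BV.
Chain via Highfield Trust → Fairlane Mining NL (R1): 51% × 93% × 36% = 17.0748% of Clearview Shipping BV.
Direct interest in Clearview Shipping BV: 31%.
Aggregating (R2): 3.0315% + 17.0748% + 31% = 51.1063%.

51.1063%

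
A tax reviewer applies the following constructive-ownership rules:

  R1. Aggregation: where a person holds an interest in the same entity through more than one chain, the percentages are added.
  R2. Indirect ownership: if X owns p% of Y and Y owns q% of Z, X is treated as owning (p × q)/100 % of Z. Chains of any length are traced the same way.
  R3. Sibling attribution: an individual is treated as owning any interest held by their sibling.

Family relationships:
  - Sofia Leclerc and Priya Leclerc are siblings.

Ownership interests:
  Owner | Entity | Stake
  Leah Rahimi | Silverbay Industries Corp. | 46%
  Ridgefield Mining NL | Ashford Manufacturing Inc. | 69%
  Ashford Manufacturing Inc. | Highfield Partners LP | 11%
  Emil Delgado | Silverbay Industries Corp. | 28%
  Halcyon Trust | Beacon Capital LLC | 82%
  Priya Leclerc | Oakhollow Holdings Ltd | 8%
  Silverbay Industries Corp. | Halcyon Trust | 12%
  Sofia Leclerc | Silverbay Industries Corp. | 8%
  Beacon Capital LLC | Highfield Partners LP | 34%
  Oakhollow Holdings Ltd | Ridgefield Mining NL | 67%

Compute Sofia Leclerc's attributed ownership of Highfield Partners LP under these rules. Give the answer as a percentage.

0.674472%

By sibling attribution (R3), Sofia Leclerc is treated as owning Priya Leclerc's 8% interest in Oakhollow Holdings Ltd.
Chain via Silverbay Industries Corp. → Halcyon Trust → Beacon Capital LLC (R2): 8% × 12% × 82% × 34% = 0.267648% of Highfield Partners LP.
Chain via Oakhollow Holdings Ltd → Ridgefield Mining NL → Ashford Manufacturing Inc. (R2): 8% × 67% × 69% × 11% = 0.406824% of Highfield Partners LP.
Aggregating (R1): 0.267648% + 0.406824% = 0.674472%.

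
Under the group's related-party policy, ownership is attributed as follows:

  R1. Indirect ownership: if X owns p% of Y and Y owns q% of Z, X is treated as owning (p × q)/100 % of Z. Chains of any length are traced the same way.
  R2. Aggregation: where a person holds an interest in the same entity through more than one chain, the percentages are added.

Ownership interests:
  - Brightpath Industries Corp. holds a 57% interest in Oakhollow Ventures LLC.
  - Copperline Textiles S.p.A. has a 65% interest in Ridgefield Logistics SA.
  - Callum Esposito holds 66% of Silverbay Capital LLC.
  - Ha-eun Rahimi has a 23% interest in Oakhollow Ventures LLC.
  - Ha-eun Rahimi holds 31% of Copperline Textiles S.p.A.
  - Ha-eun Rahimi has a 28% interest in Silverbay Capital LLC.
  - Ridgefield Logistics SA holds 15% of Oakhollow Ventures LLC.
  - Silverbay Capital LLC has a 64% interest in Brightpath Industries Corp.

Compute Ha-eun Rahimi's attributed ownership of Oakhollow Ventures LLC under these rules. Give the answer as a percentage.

Chain via Copperline Textiles S.p.A. → Ridgefield Logistics SA (R1): 31% × 65% × 15% = 3.0225% of Oakhollow Ventures LLC.
Chain via Silverbay Capital LLC → Brightpath Industries Corp. (R1): 28% × 64% × 57% = 10.2144% of Oakhollow Ventures LLC.
Direct interest in Oakhollow Ventures LLC: 23%.
Aggregating (R2): 3.0225% + 10.2144% + 23% = 36.2369%.

36.2369%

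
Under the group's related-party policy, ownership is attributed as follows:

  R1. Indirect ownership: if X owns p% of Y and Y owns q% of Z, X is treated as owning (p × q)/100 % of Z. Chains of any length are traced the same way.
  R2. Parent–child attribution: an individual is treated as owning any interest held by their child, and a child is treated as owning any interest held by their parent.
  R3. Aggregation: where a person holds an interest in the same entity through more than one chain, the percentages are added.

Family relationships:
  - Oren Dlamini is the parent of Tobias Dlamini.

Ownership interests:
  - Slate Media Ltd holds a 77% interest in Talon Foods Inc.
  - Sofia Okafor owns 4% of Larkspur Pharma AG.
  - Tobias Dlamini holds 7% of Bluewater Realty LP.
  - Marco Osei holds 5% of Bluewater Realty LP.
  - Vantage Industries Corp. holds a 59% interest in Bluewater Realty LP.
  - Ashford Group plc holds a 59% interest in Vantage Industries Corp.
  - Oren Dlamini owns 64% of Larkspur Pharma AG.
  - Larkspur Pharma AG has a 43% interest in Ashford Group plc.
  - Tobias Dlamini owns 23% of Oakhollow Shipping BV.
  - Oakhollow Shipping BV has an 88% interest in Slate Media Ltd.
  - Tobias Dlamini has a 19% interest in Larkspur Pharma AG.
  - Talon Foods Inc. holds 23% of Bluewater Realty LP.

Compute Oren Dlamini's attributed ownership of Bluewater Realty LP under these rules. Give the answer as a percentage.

23.008193%

By parent–child attribution (R2), Oren Dlamini is treated as also owning Tobias Dlamini's interest in Larkspur Pharma AG, giving 64% + 19% = 83%.
By parent–child attribution (R2), Oren Dlamini is treated as owning Tobias Dlamini's 23% interest in Oakhollow Shipping BV.
By parent–child attribution (R2), Oren Dlamini is treated as owning Tobias Dlamini's 7% interest in Bluewater Realty LP.
Chain via Larkspur Pharma AG → Ashford Group plc → Vantage Industries Corp. (R1): 83% × 43% × 59% × 59% = 12.423689% of Bluewater Realty LP.
Chain via Oakhollow Shipping BV → Slate Media Ltd → Talon Foods Inc. (R1): 23% × 88% × 77% × 23% = 3.584504% of Bluewater Realty LP.
Direct interest in Bluewater Realty LP: 7%.
Aggregating (R3): 12.423689% + 3.584504% + 7% = 23.008193%.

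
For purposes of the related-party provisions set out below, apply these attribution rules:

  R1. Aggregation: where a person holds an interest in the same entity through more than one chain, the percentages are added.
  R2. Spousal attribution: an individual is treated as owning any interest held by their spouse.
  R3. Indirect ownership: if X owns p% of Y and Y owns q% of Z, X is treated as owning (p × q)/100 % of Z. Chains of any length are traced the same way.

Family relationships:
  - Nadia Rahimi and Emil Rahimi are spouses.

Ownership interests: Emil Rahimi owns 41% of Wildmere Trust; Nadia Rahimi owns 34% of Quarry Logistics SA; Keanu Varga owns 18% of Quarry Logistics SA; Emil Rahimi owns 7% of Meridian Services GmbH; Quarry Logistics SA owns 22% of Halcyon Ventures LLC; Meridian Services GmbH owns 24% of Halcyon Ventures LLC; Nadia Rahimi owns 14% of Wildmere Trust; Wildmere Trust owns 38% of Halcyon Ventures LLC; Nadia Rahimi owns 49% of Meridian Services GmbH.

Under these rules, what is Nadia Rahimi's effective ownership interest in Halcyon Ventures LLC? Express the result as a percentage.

41.82%

By spousal attribution (R2), Nadia Rahimi is treated as also owning Emil Rahimi's interest in Meridian Services GmbH, giving 49% + 7% = 56%.
By spousal attribution (R2), Nadia Rahimi is treated as also owning Emil Rahimi's interest in Wildmere Trust, giving 14% + 41% = 55%.
Chain via Quarry Logistics SA (R3): 34% × 22% = 7.48% of Halcyon Ventures LLC.
Chain via Meridian Services GmbH (R3): 56% × 24% = 13.44% of Halcyon Ventures LLC.
Chain via Wildmere Trust (R3): 55% × 38% = 20.9% of Halcyon Ventures LLC.
Aggregating (R1): 7.48% + 13.44% + 20.9% = 41.82%.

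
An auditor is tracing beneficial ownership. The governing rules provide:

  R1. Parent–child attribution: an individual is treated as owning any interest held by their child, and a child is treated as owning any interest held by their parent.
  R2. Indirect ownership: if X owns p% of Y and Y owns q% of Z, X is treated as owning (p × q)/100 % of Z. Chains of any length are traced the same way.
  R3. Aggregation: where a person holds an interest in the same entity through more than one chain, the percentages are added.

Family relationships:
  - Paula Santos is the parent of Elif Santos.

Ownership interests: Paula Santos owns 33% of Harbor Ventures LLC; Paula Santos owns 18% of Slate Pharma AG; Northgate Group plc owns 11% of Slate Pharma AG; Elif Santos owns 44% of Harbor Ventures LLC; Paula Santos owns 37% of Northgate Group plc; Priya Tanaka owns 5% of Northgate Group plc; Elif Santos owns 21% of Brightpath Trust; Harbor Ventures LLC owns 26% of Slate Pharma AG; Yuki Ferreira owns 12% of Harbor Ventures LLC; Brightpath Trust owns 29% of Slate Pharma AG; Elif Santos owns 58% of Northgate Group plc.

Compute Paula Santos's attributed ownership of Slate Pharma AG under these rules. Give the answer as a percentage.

By parent–child attribution (R1), Paula Santos is treated as also owning Elif Santos's interest in Harbor Ventures LLC, giving 33% + 44% = 77%.
By parent–child attribution (R1), Paula Santos is treated as also owning Elif Santos's interest in Northgate Group plc, giving 37% + 58% = 95%.
By parent–child attribution (R1), Paula Santos is treated as owning Elif Santos's 21% interest in Brightpath Trust.
Chain via Harbor Ventures LLC (R2): 77% × 26% = 20.02% of Slate Pharma AG.
Chain via Northgate Group plc (R2): 95% × 11% = 10.45% of Slate Pharma AG.
Direct interest in Slate Pharma AG: 18%.
Chain via Brightpath Trust (R2): 21% × 29% = 6.09% of Slate Pharma AG.
Aggregating (R3): 20.02% + 10.45% + 18% + 6.09% = 54.56%.

54.56%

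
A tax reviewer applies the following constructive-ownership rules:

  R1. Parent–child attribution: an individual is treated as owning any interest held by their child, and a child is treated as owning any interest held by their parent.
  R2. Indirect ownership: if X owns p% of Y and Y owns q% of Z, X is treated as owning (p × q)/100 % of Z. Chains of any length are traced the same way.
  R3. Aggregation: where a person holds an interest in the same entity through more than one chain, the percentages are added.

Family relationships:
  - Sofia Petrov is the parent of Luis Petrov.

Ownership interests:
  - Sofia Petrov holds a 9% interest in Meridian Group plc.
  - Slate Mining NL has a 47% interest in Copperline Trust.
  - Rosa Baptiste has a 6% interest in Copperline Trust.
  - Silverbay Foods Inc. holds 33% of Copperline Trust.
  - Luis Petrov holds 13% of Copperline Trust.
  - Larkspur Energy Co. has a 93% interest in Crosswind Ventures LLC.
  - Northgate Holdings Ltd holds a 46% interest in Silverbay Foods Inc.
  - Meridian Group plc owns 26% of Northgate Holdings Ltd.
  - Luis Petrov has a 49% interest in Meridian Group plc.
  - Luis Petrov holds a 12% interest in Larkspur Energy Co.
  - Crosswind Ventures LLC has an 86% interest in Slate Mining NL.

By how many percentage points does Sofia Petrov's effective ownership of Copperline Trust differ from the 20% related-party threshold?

By parent–child attribution (R1), Sofia Petrov is treated as also owning Luis Petrov's interest in Meridian Group plc, giving 9% + 49% = 58%.
By parent–child attribution (R1), Sofia Petrov is treated as owning Luis Petrov's 12% interest in Larkspur Energy Co.
By parent–child attribution (R1), Sofia Petrov is treated as owning Luis Petrov's 13% interest in Copperline Trust.
Chain via Meridian Group plc → Northgate Holdings Ltd → Silverbay Foods Inc. (R2): 58% × 26% × 46% × 33% = 2.289144% of Copperline Trust.
Chain via Larkspur Energy Co. → Crosswind Ventures LLC → Slate Mining NL (R2): 12% × 93% × 86% × 47% = 4.510872% of Copperline Trust.
Direct interest in Copperline Trust: 13%.
Aggregating (R3): 2.289144% + 4.510872% + 13% = 19.800016%.
19.800016% falls short of the 20% threshold by 0.199984 percentage points.

0.199984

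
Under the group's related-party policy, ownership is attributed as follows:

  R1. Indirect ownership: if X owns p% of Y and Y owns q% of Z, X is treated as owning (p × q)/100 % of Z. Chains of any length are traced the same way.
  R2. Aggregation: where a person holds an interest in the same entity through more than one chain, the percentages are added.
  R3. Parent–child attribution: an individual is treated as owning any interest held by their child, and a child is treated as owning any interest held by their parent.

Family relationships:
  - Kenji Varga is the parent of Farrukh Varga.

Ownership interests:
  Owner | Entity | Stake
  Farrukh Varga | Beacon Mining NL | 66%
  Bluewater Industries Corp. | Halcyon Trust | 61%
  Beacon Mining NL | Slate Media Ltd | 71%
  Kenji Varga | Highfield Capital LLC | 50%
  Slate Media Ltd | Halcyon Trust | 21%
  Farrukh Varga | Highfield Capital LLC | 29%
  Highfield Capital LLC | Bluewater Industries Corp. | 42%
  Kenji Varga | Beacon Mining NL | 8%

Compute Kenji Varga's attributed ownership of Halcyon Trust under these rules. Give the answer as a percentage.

31.2732%

By parent–child attribution (R3), Kenji Varga is treated as also owning Farrukh Varga's interest in Highfield Capital LLC, giving 50% + 29% = 79%.
By parent–child attribution (R3), Kenji Varga is treated as also owning Farrukh Varga's interest in Beacon Mining NL, giving 8% + 66% = 74%.
Chain via Highfield Capital LLC → Bluewater Industries Corp. (R1): 79% × 42% × 61% = 20.2398% of Halcyon Trust.
Chain via Beacon Mining NL → Slate Media Ltd (R1): 74% × 71% × 21% = 11.0334% of Halcyon Trust.
Aggregating (R2): 20.2398% + 11.0334% = 31.2732%.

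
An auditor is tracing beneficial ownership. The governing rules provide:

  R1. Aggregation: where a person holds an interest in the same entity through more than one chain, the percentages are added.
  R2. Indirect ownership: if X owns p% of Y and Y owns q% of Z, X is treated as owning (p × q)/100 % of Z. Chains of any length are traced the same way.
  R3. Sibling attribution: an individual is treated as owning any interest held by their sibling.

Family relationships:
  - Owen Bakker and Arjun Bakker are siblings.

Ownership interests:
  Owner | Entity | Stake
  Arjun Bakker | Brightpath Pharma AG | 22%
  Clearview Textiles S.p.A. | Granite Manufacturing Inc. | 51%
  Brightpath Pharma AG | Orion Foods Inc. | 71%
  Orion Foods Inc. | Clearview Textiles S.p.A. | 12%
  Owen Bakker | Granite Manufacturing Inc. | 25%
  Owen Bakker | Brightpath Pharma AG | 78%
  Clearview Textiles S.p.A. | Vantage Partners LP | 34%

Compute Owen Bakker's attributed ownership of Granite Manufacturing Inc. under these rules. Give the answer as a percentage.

By sibling attribution (R3), Owen Bakker is treated as also owning Arjun Bakker's interest in Brightpath Pharma AG, giving 78% + 22% = 100%.
Chain via Brightpath Pharma AG → Orion Foods Inc. → Clearview Textiles S.p.A. (R2): 100% × 71% × 12% × 51% = 4.3452% of Granite Manufacturing Inc.
Direct interest in Granite Manufacturing Inc: 25%.
Aggregating (R1): 4.3452% + 25% = 29.3452%.

29.3452%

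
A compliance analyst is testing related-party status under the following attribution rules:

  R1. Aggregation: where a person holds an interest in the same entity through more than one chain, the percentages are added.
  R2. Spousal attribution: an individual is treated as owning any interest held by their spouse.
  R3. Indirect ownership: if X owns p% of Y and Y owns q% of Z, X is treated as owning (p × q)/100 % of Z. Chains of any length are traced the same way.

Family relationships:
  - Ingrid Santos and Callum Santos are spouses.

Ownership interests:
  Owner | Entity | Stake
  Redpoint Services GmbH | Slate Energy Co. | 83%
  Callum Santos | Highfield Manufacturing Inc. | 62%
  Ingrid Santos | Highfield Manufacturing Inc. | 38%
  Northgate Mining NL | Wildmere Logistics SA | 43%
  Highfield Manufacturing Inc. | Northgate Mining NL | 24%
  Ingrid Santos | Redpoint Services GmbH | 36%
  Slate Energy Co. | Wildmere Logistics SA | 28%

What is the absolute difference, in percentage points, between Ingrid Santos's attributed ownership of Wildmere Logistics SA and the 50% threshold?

31.3136

By spousal attribution (R2), Ingrid Santos is treated as also owning Callum Santos's interest in Highfield Manufacturing Inc, giving 38% + 62% = 100%.
Chain via Highfield Manufacturing Inc. → Northgate Mining NL (R3): 100% × 24% × 43% = 10.32% of Wildmere Logistics SA.
Chain via Redpoint Services GmbH → Slate Energy Co. (R3): 36% × 83% × 28% = 8.3664% of Wildmere Logistics SA.
Aggregating (R1): 10.32% + 8.3664% = 18.6864%.
18.6864% falls short of the 50% threshold by 31.3136 percentage points.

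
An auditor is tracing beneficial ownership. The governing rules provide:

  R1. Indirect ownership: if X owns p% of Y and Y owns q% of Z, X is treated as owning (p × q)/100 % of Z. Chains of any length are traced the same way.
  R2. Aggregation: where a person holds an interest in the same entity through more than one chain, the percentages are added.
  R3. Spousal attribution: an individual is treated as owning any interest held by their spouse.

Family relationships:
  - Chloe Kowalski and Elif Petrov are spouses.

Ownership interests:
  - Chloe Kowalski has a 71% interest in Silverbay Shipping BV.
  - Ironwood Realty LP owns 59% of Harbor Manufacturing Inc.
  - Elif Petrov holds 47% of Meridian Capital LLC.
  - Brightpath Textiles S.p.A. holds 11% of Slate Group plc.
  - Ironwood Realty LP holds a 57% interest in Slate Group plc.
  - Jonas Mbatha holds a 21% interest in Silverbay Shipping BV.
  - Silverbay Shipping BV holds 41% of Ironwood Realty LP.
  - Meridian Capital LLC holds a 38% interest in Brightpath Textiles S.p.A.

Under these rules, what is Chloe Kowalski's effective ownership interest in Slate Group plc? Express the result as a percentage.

18.5573%

By spousal attribution (R3), Chloe Kowalski is treated as owning Elif Petrov's 47% interest in Meridian Capital LLC.
Chain via Silverbay Shipping BV → Ironwood Realty LP (R1): 71% × 41% × 57% = 16.5927% of Slate Group plc.
Chain via Meridian Capital LLC → Brightpath Textiles S.p.A. (R1): 47% × 38% × 11% = 1.9646% of Slate Group plc.
Aggregating (R2): 16.5927% + 1.9646% = 18.5573%.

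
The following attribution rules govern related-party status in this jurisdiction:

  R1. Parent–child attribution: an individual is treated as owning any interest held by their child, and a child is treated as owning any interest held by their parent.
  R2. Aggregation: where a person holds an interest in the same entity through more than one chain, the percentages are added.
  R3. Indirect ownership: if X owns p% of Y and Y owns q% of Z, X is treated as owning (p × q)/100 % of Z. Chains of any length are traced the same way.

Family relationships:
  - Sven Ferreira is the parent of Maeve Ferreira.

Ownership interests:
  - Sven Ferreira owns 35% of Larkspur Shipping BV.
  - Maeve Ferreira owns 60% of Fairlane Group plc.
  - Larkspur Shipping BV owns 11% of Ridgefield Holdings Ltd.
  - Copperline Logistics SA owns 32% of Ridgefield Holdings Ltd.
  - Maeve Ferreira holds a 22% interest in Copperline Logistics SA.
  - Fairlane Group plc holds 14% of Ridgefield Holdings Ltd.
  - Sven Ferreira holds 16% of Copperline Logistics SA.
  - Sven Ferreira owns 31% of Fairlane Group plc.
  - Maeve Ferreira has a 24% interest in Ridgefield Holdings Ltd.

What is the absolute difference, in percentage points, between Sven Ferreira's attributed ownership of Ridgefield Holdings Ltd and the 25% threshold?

By parent–child attribution (R1), Sven Ferreira is treated as also owning Maeve Ferreira's interest in Copperline Logistics SA, giving 16% + 22% = 38%.
By parent–child attribution (R1), Sven Ferreira is treated as also owning Maeve Ferreira's interest in Fairlane Group plc, giving 31% + 60% = 91%.
By parent–child attribution (R1), Sven Ferreira is treated as owning Maeve Ferreira's 24% interest in Ridgefield Holdings Ltd.
Chain via Copperline Logistics SA (R3): 38% × 32% = 12.16% of Ridgefield Holdings Ltd.
Chain via Larkspur Shipping BV (R3): 35% × 11% = 3.85% of Ridgefield Holdings Ltd.
Chain via Fairlane Group plc (R3): 91% × 14% = 12.74% of Ridgefield Holdings Ltd.
Direct interest in Ridgefield Holdings Ltd: 24%.
Aggregating (R2): 12.16% + 3.85% + 12.74% + 24% = 52.75%.
52.75% exceeds the 25% threshold by 27.75 percentage points.

27.75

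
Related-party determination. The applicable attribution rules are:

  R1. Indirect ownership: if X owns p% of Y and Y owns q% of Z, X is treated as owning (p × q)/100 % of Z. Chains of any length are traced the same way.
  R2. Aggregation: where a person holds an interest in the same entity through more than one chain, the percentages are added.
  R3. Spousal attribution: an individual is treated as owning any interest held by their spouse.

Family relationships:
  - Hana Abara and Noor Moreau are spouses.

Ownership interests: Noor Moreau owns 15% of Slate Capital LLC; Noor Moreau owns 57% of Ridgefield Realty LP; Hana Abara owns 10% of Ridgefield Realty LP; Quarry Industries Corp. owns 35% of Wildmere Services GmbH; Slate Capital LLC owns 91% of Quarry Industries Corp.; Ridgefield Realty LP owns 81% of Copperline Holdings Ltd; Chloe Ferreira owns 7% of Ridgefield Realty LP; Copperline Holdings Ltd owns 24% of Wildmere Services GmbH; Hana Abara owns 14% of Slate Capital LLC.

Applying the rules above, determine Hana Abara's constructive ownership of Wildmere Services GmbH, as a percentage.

22.2613%

By spousal attribution (R3), Hana Abara is treated as also owning Noor Moreau's interest in Slate Capital LLC, giving 14% + 15% = 29%.
By spousal attribution (R3), Hana Abara is treated as also owning Noor Moreau's interest in Ridgefield Realty LP, giving 10% + 57% = 67%.
Chain via Slate Capital LLC → Quarry Industries Corp. (R1): 29% × 91% × 35% = 9.2365% of Wildmere Services GmbH.
Chain via Ridgefield Realty LP → Copperline Holdings Ltd (R1): 67% × 81% × 24% = 13.0248% of Wildmere Services GmbH.
Aggregating (R2): 9.2365% + 13.0248% = 22.2613%.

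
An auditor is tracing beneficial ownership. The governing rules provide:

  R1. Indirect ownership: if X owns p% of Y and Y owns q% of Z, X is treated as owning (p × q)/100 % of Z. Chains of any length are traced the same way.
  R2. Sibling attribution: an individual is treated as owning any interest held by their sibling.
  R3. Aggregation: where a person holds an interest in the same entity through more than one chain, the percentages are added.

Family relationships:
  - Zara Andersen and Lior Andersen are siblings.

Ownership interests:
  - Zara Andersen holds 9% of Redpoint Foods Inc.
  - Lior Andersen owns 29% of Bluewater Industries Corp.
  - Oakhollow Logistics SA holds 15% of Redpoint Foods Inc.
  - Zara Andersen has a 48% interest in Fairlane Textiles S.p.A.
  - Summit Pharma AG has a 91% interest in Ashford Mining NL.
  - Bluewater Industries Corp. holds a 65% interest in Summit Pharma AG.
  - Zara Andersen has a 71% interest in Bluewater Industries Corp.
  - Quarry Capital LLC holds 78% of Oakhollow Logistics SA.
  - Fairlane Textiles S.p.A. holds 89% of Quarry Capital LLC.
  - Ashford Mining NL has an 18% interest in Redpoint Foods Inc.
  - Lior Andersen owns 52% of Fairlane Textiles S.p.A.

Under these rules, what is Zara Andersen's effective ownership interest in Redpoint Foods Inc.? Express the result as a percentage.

By sibling attribution (R2), Zara Andersen is treated as also owning Lior Andersen's interest in Bluewater Industries Corp, giving 71% + 29% = 100%.
By sibling attribution (R2), Zara Andersen is treated as also owning Lior Andersen's interest in Fairlane Textiles S.p.A, giving 48% + 52% = 100%.
Chain via Bluewater Industries Corp. → Summit Pharma AG → Ashford Mining NL (R1): 100% × 65% × 91% × 18% = 10.647% of Redpoint Foods Inc.
Chain via Fairlane Textiles S.p.A. → Quarry Capital LLC → Oakhollow Logistics SA (R1): 100% × 89% × 78% × 15% = 10.413% of Redpoint Foods Inc.
Direct interest in Redpoint Foods Inc: 9%.
Aggregating (R3): 10.647% + 10.413% + 9% = 30.06%.

30.06%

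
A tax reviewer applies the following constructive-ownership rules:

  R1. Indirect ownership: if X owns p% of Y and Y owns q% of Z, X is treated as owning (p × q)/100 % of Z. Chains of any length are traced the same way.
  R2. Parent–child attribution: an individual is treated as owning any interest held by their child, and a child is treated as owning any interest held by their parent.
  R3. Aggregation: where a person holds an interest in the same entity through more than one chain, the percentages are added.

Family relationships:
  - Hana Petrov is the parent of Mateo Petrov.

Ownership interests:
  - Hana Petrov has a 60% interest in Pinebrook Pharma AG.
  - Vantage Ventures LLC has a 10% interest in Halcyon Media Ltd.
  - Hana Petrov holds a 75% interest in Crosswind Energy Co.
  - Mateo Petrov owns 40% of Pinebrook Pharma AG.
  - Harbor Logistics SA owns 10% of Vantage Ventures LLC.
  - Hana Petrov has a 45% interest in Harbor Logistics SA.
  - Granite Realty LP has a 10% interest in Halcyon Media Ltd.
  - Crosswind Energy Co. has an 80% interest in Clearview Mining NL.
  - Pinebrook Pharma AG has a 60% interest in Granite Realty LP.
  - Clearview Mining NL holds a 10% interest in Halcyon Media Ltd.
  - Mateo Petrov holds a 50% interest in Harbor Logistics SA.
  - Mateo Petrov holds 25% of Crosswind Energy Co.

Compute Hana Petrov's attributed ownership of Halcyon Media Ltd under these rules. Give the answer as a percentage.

14.95%

By parent–child attribution (R2), Hana Petrov is treated as also owning Mateo Petrov's interest in Harbor Logistics SA, giving 45% + 50% = 95%.
By parent–child attribution (R2), Hana Petrov is treated as also owning Mateo Petrov's interest in Crosswind Energy Co, giving 75% + 25% = 100%.
By parent–child attribution (R2), Hana Petrov is treated as also owning Mateo Petrov's interest in Pinebrook Pharma AG, giving 60% + 40% = 100%.
Chain via Harbor Logistics SA → Vantage Ventures LLC (R1): 95% × 10% × 10% = 0.95% of Halcyon Media Ltd.
Chain via Crosswind Energy Co. → Clearview Mining NL (R1): 100% × 80% × 10% = 8% of Halcyon Media Ltd.
Chain via Pinebrook Pharma AG → Granite Realty LP (R1): 100% × 60% × 10% = 6% of Halcyon Media Ltd.
Aggregating (R3): 0.95% + 8% + 6% = 14.95%.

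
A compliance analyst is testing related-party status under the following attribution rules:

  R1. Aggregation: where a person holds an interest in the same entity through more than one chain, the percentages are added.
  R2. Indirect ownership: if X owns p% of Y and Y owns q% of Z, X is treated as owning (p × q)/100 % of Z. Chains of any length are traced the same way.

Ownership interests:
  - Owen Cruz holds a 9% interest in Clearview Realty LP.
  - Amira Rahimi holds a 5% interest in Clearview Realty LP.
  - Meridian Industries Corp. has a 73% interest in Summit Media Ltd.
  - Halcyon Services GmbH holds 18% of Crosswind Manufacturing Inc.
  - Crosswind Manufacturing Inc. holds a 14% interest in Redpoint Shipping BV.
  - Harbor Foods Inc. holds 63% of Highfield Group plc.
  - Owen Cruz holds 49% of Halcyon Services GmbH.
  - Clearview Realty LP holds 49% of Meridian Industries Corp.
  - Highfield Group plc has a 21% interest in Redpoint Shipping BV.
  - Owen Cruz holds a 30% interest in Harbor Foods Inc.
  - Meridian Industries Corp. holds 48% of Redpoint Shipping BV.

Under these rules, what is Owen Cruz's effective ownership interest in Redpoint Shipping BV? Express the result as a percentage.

Chain via Halcyon Services GmbH → Crosswind Manufacturing Inc. (R2): 49% × 18% × 14% = 1.2348% of Redpoint Shipping BV.
Chain via Harbor Foods Inc. → Highfield Group plc (R2): 30% × 63% × 21% = 3.969% of Redpoint Shipping BV.
Chain via Clearview Realty LP → Meridian Industries Corp. (R2): 9% × 49% × 48% = 2.1168% of Redpoint Shipping BV.
Aggregating (R1): 1.2348% + 3.969% + 2.1168% = 7.3206%.

7.3206%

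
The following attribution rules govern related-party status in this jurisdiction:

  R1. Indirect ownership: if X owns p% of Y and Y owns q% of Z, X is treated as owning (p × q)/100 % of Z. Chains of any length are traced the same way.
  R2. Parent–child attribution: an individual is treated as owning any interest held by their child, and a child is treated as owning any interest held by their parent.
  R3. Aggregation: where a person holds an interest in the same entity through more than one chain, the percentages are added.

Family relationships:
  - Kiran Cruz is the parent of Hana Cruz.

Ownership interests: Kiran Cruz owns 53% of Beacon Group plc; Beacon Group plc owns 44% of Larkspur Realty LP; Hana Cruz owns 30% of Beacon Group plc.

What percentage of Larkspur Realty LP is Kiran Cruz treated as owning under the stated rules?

By parent–child attribution (R2), Kiran Cruz is treated as also owning Hana Cruz's interest in Beacon Group plc, giving 53% + 30% = 83%.
Chain via Beacon Group plc (R1): 83% × 44% = 36.52% of Larkspur Realty LP.

36.52%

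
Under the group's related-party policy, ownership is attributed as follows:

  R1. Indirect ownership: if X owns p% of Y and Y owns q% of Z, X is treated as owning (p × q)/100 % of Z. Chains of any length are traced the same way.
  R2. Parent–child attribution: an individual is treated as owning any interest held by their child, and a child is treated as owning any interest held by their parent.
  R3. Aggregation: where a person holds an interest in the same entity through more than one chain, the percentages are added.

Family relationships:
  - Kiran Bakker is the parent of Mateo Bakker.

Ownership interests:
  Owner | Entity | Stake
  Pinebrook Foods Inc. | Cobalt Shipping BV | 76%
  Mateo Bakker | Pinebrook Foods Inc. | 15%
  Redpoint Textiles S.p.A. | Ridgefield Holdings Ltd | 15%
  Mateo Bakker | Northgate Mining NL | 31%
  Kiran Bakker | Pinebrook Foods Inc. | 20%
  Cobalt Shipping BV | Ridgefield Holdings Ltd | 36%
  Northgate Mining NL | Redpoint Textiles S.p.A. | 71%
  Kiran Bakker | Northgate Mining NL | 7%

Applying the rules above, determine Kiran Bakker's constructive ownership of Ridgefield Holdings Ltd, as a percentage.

By parent–child attribution (R2), Kiran Bakker is treated as also owning Mateo Bakker's interest in Northgate Mining NL, giving 7% + 31% = 38%.
By parent–child attribution (R2), Kiran Bakker is treated as also owning Mateo Bakker's interest in Pinebrook Foods Inc, giving 20% + 15% = 35%.
Chain via Northgate Mining NL → Redpoint Textiles S.p.A. (R1): 38% × 71% × 15% = 4.047% of Ridgefield Holdings Ltd.
Chain via Pinebrook Foods Inc. → Cobalt Shipping BV (R1): 35% × 76% × 36% = 9.576% of Ridgefield Holdings Ltd.
Aggregating (R3): 4.047% + 9.576% = 13.623%.

13.623%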